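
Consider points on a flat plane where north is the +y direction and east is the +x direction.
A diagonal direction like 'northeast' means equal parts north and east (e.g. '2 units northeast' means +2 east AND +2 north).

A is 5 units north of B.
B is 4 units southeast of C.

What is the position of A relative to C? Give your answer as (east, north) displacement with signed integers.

Answer: A is at (east=4, north=1) relative to C.

Derivation:
Place C at the origin (east=0, north=0).
  B is 4 units southeast of C: delta (east=+4, north=-4); B at (east=4, north=-4).
  A is 5 units north of B: delta (east=+0, north=+5); A at (east=4, north=1).
Therefore A relative to C: (east=4, north=1).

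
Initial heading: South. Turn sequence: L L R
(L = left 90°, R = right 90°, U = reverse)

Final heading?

Start: South
  L (left (90° counter-clockwise)) -> East
  L (left (90° counter-clockwise)) -> North
  R (right (90° clockwise)) -> East
Final: East

Answer: Final heading: East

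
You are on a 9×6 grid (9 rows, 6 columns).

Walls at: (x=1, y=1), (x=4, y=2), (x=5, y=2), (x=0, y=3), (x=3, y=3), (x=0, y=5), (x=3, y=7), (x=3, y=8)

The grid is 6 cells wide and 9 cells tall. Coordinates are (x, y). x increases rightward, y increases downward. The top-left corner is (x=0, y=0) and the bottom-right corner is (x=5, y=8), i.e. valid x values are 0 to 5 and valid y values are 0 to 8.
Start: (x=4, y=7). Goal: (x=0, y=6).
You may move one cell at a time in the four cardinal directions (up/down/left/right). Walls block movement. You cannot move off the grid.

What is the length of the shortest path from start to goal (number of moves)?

Answer: Shortest path length: 5

Derivation:
BFS from (x=4, y=7) until reaching (x=0, y=6):
  Distance 0: (x=4, y=7)
  Distance 1: (x=4, y=6), (x=5, y=7), (x=4, y=8)
  Distance 2: (x=4, y=5), (x=3, y=6), (x=5, y=6), (x=5, y=8)
  Distance 3: (x=4, y=4), (x=3, y=5), (x=5, y=5), (x=2, y=6)
  Distance 4: (x=4, y=3), (x=3, y=4), (x=5, y=4), (x=2, y=5), (x=1, y=6), (x=2, y=7)
  Distance 5: (x=5, y=3), (x=2, y=4), (x=1, y=5), (x=0, y=6), (x=1, y=7), (x=2, y=8)  <- goal reached here
One shortest path (5 moves): (x=4, y=7) -> (x=4, y=6) -> (x=3, y=6) -> (x=2, y=6) -> (x=1, y=6) -> (x=0, y=6)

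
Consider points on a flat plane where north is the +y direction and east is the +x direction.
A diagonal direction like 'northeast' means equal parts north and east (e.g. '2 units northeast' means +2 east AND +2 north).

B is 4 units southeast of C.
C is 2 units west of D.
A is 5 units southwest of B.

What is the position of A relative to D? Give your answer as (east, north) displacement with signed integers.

Place D at the origin (east=0, north=0).
  C is 2 units west of D: delta (east=-2, north=+0); C at (east=-2, north=0).
  B is 4 units southeast of C: delta (east=+4, north=-4); B at (east=2, north=-4).
  A is 5 units southwest of B: delta (east=-5, north=-5); A at (east=-3, north=-9).
Therefore A relative to D: (east=-3, north=-9).

Answer: A is at (east=-3, north=-9) relative to D.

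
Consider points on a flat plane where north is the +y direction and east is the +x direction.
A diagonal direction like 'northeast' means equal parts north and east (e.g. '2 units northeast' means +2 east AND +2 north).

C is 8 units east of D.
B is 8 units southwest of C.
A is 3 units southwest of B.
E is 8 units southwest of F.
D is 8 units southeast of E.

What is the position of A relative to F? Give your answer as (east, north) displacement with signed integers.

Answer: A is at (east=-3, north=-27) relative to F.

Derivation:
Place F at the origin (east=0, north=0).
  E is 8 units southwest of F: delta (east=-8, north=-8); E at (east=-8, north=-8).
  D is 8 units southeast of E: delta (east=+8, north=-8); D at (east=0, north=-16).
  C is 8 units east of D: delta (east=+8, north=+0); C at (east=8, north=-16).
  B is 8 units southwest of C: delta (east=-8, north=-8); B at (east=0, north=-24).
  A is 3 units southwest of B: delta (east=-3, north=-3); A at (east=-3, north=-27).
Therefore A relative to F: (east=-3, north=-27).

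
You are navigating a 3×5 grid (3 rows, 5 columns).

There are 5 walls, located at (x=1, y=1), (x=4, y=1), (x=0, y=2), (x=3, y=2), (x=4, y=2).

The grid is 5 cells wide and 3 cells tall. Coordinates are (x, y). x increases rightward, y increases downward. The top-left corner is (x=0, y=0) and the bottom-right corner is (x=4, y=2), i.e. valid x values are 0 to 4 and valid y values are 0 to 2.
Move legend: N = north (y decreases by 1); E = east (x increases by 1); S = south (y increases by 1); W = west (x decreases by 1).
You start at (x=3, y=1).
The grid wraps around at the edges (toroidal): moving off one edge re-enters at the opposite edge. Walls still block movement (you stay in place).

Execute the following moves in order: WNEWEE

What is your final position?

Answer: Final position: (x=4, y=0)

Derivation:
Start: (x=3, y=1)
  W (west): (x=3, y=1) -> (x=2, y=1)
  N (north): (x=2, y=1) -> (x=2, y=0)
  E (east): (x=2, y=0) -> (x=3, y=0)
  W (west): (x=3, y=0) -> (x=2, y=0)
  E (east): (x=2, y=0) -> (x=3, y=0)
  E (east): (x=3, y=0) -> (x=4, y=0)
Final: (x=4, y=0)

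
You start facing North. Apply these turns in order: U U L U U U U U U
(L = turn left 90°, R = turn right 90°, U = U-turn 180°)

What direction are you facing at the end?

Start: North
  U (U-turn (180°)) -> South
  U (U-turn (180°)) -> North
  L (left (90° counter-clockwise)) -> West
  U (U-turn (180°)) -> East
  U (U-turn (180°)) -> West
  U (U-turn (180°)) -> East
  U (U-turn (180°)) -> West
  U (U-turn (180°)) -> East
  U (U-turn (180°)) -> West
Final: West

Answer: Final heading: West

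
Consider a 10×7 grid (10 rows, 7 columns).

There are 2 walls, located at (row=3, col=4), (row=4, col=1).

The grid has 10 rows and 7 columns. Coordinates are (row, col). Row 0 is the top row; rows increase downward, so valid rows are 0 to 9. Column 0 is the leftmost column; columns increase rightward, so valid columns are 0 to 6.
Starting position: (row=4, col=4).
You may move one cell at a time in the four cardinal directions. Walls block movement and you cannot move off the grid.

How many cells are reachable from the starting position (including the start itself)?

Answer: Reachable cells: 68

Derivation:
BFS flood-fill from (row=4, col=4):
  Distance 0: (row=4, col=4)
  Distance 1: (row=4, col=3), (row=4, col=5), (row=5, col=4)
  Distance 2: (row=3, col=3), (row=3, col=5), (row=4, col=2), (row=4, col=6), (row=5, col=3), (row=5, col=5), (row=6, col=4)
  Distance 3: (row=2, col=3), (row=2, col=5), (row=3, col=2), (row=3, col=6), (row=5, col=2), (row=5, col=6), (row=6, col=3), (row=6, col=5), (row=7, col=4)
  Distance 4: (row=1, col=3), (row=1, col=5), (row=2, col=2), (row=2, col=4), (row=2, col=6), (row=3, col=1), (row=5, col=1), (row=6, col=2), (row=6, col=6), (row=7, col=3), (row=7, col=5), (row=8, col=4)
  Distance 5: (row=0, col=3), (row=0, col=5), (row=1, col=2), (row=1, col=4), (row=1, col=6), (row=2, col=1), (row=3, col=0), (row=5, col=0), (row=6, col=1), (row=7, col=2), (row=7, col=6), (row=8, col=3), (row=8, col=5), (row=9, col=4)
  Distance 6: (row=0, col=2), (row=0, col=4), (row=0, col=6), (row=1, col=1), (row=2, col=0), (row=4, col=0), (row=6, col=0), (row=7, col=1), (row=8, col=2), (row=8, col=6), (row=9, col=3), (row=9, col=5)
  Distance 7: (row=0, col=1), (row=1, col=0), (row=7, col=0), (row=8, col=1), (row=9, col=2), (row=9, col=6)
  Distance 8: (row=0, col=0), (row=8, col=0), (row=9, col=1)
  Distance 9: (row=9, col=0)
Total reachable: 68 (grid has 68 open cells total)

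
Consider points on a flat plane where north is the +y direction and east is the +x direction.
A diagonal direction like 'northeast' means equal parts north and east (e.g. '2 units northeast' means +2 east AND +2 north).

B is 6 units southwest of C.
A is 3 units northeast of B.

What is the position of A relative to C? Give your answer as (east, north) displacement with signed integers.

Place C at the origin (east=0, north=0).
  B is 6 units southwest of C: delta (east=-6, north=-6); B at (east=-6, north=-6).
  A is 3 units northeast of B: delta (east=+3, north=+3); A at (east=-3, north=-3).
Therefore A relative to C: (east=-3, north=-3).

Answer: A is at (east=-3, north=-3) relative to C.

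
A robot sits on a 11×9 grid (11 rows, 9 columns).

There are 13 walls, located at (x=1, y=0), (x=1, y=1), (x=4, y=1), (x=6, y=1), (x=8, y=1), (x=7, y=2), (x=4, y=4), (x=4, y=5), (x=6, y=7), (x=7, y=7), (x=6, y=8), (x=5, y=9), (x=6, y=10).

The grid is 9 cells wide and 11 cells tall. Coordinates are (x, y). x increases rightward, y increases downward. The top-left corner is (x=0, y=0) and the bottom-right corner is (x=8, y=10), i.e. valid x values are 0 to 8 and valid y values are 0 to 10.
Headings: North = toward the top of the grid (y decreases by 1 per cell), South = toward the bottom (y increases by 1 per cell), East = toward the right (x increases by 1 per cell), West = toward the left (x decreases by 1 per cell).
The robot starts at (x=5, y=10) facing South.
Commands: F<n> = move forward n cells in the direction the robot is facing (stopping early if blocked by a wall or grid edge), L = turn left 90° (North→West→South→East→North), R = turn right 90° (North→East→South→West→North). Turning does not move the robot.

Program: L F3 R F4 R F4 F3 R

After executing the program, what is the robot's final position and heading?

Start: (x=5, y=10), facing South
  L: turn left, now facing East
  F3: move forward 0/3 (blocked), now at (x=5, y=10)
  R: turn right, now facing South
  F4: move forward 0/4 (blocked), now at (x=5, y=10)
  R: turn right, now facing West
  F4: move forward 4, now at (x=1, y=10)
  F3: move forward 1/3 (blocked), now at (x=0, y=10)
  R: turn right, now facing North
Final: (x=0, y=10), facing North

Answer: Final position: (x=0, y=10), facing North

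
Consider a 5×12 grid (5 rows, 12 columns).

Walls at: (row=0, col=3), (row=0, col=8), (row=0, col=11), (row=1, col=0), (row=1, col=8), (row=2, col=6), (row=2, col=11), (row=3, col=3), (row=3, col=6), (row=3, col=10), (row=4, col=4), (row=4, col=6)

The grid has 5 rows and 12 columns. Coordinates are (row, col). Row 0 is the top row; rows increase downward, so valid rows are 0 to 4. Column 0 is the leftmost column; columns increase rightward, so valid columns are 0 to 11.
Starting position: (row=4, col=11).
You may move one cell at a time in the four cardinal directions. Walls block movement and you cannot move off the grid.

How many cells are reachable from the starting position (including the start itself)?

Answer: Reachable cells: 48

Derivation:
BFS flood-fill from (row=4, col=11):
  Distance 0: (row=4, col=11)
  Distance 1: (row=3, col=11), (row=4, col=10)
  Distance 2: (row=4, col=9)
  Distance 3: (row=3, col=9), (row=4, col=8)
  Distance 4: (row=2, col=9), (row=3, col=8), (row=4, col=7)
  Distance 5: (row=1, col=9), (row=2, col=8), (row=2, col=10), (row=3, col=7)
  Distance 6: (row=0, col=9), (row=1, col=10), (row=2, col=7)
  Distance 7: (row=0, col=10), (row=1, col=7), (row=1, col=11)
  Distance 8: (row=0, col=7), (row=1, col=6)
  Distance 9: (row=0, col=6), (row=1, col=5)
  Distance 10: (row=0, col=5), (row=1, col=4), (row=2, col=5)
  Distance 11: (row=0, col=4), (row=1, col=3), (row=2, col=4), (row=3, col=5)
  Distance 12: (row=1, col=2), (row=2, col=3), (row=3, col=4), (row=4, col=5)
  Distance 13: (row=0, col=2), (row=1, col=1), (row=2, col=2)
  Distance 14: (row=0, col=1), (row=2, col=1), (row=3, col=2)
  Distance 15: (row=0, col=0), (row=2, col=0), (row=3, col=1), (row=4, col=2)
  Distance 16: (row=3, col=0), (row=4, col=1), (row=4, col=3)
  Distance 17: (row=4, col=0)
Total reachable: 48 (grid has 48 open cells total)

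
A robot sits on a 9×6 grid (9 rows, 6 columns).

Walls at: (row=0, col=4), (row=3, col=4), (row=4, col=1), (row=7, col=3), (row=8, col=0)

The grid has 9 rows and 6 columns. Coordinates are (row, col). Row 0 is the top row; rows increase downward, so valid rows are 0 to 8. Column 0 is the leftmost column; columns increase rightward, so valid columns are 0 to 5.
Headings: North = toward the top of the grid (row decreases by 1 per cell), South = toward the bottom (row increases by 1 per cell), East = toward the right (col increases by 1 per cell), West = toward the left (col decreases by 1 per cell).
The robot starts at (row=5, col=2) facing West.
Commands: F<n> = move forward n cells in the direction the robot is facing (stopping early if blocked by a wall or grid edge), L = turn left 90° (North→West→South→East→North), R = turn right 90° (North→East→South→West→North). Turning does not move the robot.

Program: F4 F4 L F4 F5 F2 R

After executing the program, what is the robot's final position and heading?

Answer: Final position: (row=7, col=0), facing West

Derivation:
Start: (row=5, col=2), facing West
  F4: move forward 2/4 (blocked), now at (row=5, col=0)
  F4: move forward 0/4 (blocked), now at (row=5, col=0)
  L: turn left, now facing South
  F4: move forward 2/4 (blocked), now at (row=7, col=0)
  F5: move forward 0/5 (blocked), now at (row=7, col=0)
  F2: move forward 0/2 (blocked), now at (row=7, col=0)
  R: turn right, now facing West
Final: (row=7, col=0), facing West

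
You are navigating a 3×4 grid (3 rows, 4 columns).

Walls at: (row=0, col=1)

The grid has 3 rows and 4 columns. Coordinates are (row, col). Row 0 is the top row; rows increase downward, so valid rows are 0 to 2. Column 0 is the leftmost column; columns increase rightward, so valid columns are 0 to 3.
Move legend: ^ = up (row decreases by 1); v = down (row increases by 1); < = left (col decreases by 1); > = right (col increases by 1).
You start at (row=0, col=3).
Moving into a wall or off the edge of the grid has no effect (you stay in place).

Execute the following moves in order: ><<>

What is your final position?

Answer: Final position: (row=0, col=3)

Derivation:
Start: (row=0, col=3)
  > (right): blocked, stay at (row=0, col=3)
  < (left): (row=0, col=3) -> (row=0, col=2)
  < (left): blocked, stay at (row=0, col=2)
  > (right): (row=0, col=2) -> (row=0, col=3)
Final: (row=0, col=3)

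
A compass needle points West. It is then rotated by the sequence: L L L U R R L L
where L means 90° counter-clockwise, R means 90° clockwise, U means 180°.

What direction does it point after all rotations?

Answer: Final heading: South

Derivation:
Start: West
  L (left (90° counter-clockwise)) -> South
  L (left (90° counter-clockwise)) -> East
  L (left (90° counter-clockwise)) -> North
  U (U-turn (180°)) -> South
  R (right (90° clockwise)) -> West
  R (right (90° clockwise)) -> North
  L (left (90° counter-clockwise)) -> West
  L (left (90° counter-clockwise)) -> South
Final: South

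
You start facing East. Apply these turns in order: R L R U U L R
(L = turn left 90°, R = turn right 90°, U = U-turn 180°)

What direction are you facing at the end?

Start: East
  R (right (90° clockwise)) -> South
  L (left (90° counter-clockwise)) -> East
  R (right (90° clockwise)) -> South
  U (U-turn (180°)) -> North
  U (U-turn (180°)) -> South
  L (left (90° counter-clockwise)) -> East
  R (right (90° clockwise)) -> South
Final: South

Answer: Final heading: South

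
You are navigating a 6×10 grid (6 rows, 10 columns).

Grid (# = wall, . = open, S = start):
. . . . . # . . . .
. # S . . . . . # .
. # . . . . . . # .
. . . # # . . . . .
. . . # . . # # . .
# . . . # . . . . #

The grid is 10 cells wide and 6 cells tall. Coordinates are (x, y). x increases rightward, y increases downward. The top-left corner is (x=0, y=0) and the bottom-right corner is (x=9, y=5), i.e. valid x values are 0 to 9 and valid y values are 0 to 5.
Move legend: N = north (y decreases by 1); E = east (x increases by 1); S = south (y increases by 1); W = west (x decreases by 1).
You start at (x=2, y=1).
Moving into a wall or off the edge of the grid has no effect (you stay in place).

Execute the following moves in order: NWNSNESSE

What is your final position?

Start: (x=2, y=1)
  N (north): (x=2, y=1) -> (x=2, y=0)
  W (west): (x=2, y=0) -> (x=1, y=0)
  N (north): blocked, stay at (x=1, y=0)
  S (south): blocked, stay at (x=1, y=0)
  N (north): blocked, stay at (x=1, y=0)
  E (east): (x=1, y=0) -> (x=2, y=0)
  S (south): (x=2, y=0) -> (x=2, y=1)
  S (south): (x=2, y=1) -> (x=2, y=2)
  E (east): (x=2, y=2) -> (x=3, y=2)
Final: (x=3, y=2)

Answer: Final position: (x=3, y=2)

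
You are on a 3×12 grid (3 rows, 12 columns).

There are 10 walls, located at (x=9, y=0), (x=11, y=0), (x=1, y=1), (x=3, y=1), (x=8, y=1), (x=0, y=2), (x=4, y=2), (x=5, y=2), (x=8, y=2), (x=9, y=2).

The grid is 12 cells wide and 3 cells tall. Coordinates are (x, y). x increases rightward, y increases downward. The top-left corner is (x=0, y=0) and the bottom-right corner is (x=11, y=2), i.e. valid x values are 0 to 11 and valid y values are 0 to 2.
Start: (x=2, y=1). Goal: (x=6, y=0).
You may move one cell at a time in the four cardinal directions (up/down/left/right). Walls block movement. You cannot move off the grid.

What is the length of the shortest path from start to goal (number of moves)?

Answer: Shortest path length: 5

Derivation:
BFS from (x=2, y=1) until reaching (x=6, y=0):
  Distance 0: (x=2, y=1)
  Distance 1: (x=2, y=0), (x=2, y=2)
  Distance 2: (x=1, y=0), (x=3, y=0), (x=1, y=2), (x=3, y=2)
  Distance 3: (x=0, y=0), (x=4, y=0)
  Distance 4: (x=5, y=0), (x=0, y=1), (x=4, y=1)
  Distance 5: (x=6, y=0), (x=5, y=1)  <- goal reached here
One shortest path (5 moves): (x=2, y=1) -> (x=2, y=0) -> (x=3, y=0) -> (x=4, y=0) -> (x=5, y=0) -> (x=6, y=0)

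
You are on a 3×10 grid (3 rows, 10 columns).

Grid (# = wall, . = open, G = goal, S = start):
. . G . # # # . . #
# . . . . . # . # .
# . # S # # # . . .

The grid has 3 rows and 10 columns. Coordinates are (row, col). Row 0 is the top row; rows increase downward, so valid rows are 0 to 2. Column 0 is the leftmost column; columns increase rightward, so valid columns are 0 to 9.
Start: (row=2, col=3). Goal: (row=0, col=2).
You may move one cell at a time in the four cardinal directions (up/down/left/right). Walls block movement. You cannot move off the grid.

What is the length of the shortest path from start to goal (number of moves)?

Answer: Shortest path length: 3

Derivation:
BFS from (row=2, col=3) until reaching (row=0, col=2):
  Distance 0: (row=2, col=3)
  Distance 1: (row=1, col=3)
  Distance 2: (row=0, col=3), (row=1, col=2), (row=1, col=4)
  Distance 3: (row=0, col=2), (row=1, col=1), (row=1, col=5)  <- goal reached here
One shortest path (3 moves): (row=2, col=3) -> (row=1, col=3) -> (row=1, col=2) -> (row=0, col=2)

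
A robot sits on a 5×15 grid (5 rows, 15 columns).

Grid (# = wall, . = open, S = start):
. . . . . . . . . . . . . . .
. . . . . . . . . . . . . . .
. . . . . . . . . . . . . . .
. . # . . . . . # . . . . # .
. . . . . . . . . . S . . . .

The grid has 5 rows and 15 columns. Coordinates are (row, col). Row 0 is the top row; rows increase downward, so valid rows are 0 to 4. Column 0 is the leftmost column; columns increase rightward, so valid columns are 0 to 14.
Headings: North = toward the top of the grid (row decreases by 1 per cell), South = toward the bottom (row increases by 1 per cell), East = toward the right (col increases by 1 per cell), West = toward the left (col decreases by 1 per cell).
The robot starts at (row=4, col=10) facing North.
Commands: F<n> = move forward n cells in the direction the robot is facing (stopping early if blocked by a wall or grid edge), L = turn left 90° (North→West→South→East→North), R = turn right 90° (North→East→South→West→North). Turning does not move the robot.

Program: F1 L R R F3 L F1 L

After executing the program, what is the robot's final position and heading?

Answer: Final position: (row=2, col=12), facing West

Derivation:
Start: (row=4, col=10), facing North
  F1: move forward 1, now at (row=3, col=10)
  L: turn left, now facing West
  R: turn right, now facing North
  R: turn right, now facing East
  F3: move forward 2/3 (blocked), now at (row=3, col=12)
  L: turn left, now facing North
  F1: move forward 1, now at (row=2, col=12)
  L: turn left, now facing West
Final: (row=2, col=12), facing West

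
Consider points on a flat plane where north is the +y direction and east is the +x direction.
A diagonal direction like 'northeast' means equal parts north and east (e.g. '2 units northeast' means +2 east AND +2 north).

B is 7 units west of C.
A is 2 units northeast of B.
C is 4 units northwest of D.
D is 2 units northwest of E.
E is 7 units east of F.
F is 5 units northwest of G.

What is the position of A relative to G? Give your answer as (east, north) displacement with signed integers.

Answer: A is at (east=-9, north=13) relative to G.

Derivation:
Place G at the origin (east=0, north=0).
  F is 5 units northwest of G: delta (east=-5, north=+5); F at (east=-5, north=5).
  E is 7 units east of F: delta (east=+7, north=+0); E at (east=2, north=5).
  D is 2 units northwest of E: delta (east=-2, north=+2); D at (east=0, north=7).
  C is 4 units northwest of D: delta (east=-4, north=+4); C at (east=-4, north=11).
  B is 7 units west of C: delta (east=-7, north=+0); B at (east=-11, north=11).
  A is 2 units northeast of B: delta (east=+2, north=+2); A at (east=-9, north=13).
Therefore A relative to G: (east=-9, north=13).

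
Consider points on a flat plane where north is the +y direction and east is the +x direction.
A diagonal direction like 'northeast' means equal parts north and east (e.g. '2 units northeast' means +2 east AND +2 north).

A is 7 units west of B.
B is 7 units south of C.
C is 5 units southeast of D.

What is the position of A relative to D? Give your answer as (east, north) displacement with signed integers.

Place D at the origin (east=0, north=0).
  C is 5 units southeast of D: delta (east=+5, north=-5); C at (east=5, north=-5).
  B is 7 units south of C: delta (east=+0, north=-7); B at (east=5, north=-12).
  A is 7 units west of B: delta (east=-7, north=+0); A at (east=-2, north=-12).
Therefore A relative to D: (east=-2, north=-12).

Answer: A is at (east=-2, north=-12) relative to D.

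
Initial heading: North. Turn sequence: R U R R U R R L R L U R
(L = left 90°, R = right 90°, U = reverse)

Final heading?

Start: North
  R (right (90° clockwise)) -> East
  U (U-turn (180°)) -> West
  R (right (90° clockwise)) -> North
  R (right (90° clockwise)) -> East
  U (U-turn (180°)) -> West
  R (right (90° clockwise)) -> North
  R (right (90° clockwise)) -> East
  L (left (90° counter-clockwise)) -> North
  R (right (90° clockwise)) -> East
  L (left (90° counter-clockwise)) -> North
  U (U-turn (180°)) -> South
  R (right (90° clockwise)) -> West
Final: West

Answer: Final heading: West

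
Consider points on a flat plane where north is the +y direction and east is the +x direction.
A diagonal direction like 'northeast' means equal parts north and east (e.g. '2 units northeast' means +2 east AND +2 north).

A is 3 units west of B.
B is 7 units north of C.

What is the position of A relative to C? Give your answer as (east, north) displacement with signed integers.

Answer: A is at (east=-3, north=7) relative to C.

Derivation:
Place C at the origin (east=0, north=0).
  B is 7 units north of C: delta (east=+0, north=+7); B at (east=0, north=7).
  A is 3 units west of B: delta (east=-3, north=+0); A at (east=-3, north=7).
Therefore A relative to C: (east=-3, north=7).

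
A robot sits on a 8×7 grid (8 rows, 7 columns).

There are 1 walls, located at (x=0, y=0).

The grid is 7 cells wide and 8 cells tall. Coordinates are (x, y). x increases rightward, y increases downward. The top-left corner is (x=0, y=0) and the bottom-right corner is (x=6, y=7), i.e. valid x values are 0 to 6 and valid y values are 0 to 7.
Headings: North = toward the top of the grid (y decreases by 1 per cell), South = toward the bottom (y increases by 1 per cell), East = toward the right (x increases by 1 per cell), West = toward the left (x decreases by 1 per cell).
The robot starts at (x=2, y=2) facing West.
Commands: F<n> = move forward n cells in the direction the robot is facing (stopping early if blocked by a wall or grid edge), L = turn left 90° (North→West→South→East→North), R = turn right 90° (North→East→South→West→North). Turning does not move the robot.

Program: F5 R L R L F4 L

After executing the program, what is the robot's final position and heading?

Answer: Final position: (x=0, y=2), facing South

Derivation:
Start: (x=2, y=2), facing West
  F5: move forward 2/5 (blocked), now at (x=0, y=2)
  R: turn right, now facing North
  L: turn left, now facing West
  R: turn right, now facing North
  L: turn left, now facing West
  F4: move forward 0/4 (blocked), now at (x=0, y=2)
  L: turn left, now facing South
Final: (x=0, y=2), facing South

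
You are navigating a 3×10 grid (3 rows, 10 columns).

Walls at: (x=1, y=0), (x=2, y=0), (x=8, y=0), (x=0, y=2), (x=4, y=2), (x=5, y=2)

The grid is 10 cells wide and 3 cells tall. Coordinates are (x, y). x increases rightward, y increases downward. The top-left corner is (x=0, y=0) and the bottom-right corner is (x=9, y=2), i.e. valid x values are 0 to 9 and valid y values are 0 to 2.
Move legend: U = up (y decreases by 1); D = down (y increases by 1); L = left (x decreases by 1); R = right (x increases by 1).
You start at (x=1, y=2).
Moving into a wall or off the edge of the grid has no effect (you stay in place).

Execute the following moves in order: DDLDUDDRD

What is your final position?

Start: (x=1, y=2)
  D (down): blocked, stay at (x=1, y=2)
  D (down): blocked, stay at (x=1, y=2)
  L (left): blocked, stay at (x=1, y=2)
  D (down): blocked, stay at (x=1, y=2)
  U (up): (x=1, y=2) -> (x=1, y=1)
  D (down): (x=1, y=1) -> (x=1, y=2)
  D (down): blocked, stay at (x=1, y=2)
  R (right): (x=1, y=2) -> (x=2, y=2)
  D (down): blocked, stay at (x=2, y=2)
Final: (x=2, y=2)

Answer: Final position: (x=2, y=2)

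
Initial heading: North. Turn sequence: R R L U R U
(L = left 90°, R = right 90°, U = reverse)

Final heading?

Answer: Final heading: South

Derivation:
Start: North
  R (right (90° clockwise)) -> East
  R (right (90° clockwise)) -> South
  L (left (90° counter-clockwise)) -> East
  U (U-turn (180°)) -> West
  R (right (90° clockwise)) -> North
  U (U-turn (180°)) -> South
Final: South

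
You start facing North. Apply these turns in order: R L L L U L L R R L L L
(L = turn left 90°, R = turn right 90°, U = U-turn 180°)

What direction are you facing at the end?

Start: North
  R (right (90° clockwise)) -> East
  L (left (90° counter-clockwise)) -> North
  L (left (90° counter-clockwise)) -> West
  L (left (90° counter-clockwise)) -> South
  U (U-turn (180°)) -> North
  L (left (90° counter-clockwise)) -> West
  L (left (90° counter-clockwise)) -> South
  R (right (90° clockwise)) -> West
  R (right (90° clockwise)) -> North
  L (left (90° counter-clockwise)) -> West
  L (left (90° counter-clockwise)) -> South
  L (left (90° counter-clockwise)) -> East
Final: East

Answer: Final heading: East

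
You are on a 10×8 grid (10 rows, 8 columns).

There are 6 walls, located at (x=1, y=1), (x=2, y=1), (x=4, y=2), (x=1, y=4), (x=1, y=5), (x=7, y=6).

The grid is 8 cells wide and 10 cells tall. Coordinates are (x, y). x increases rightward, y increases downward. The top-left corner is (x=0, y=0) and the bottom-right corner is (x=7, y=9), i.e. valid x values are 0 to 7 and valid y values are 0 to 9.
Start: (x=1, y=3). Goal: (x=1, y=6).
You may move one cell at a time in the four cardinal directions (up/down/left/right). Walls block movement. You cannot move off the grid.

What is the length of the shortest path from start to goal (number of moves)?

Answer: Shortest path length: 5

Derivation:
BFS from (x=1, y=3) until reaching (x=1, y=6):
  Distance 0: (x=1, y=3)
  Distance 1: (x=1, y=2), (x=0, y=3), (x=2, y=3)
  Distance 2: (x=0, y=2), (x=2, y=2), (x=3, y=3), (x=0, y=4), (x=2, y=4)
  Distance 3: (x=0, y=1), (x=3, y=2), (x=4, y=3), (x=3, y=4), (x=0, y=5), (x=2, y=5)
  Distance 4: (x=0, y=0), (x=3, y=1), (x=5, y=3), (x=4, y=4), (x=3, y=5), (x=0, y=6), (x=2, y=6)
  Distance 5: (x=1, y=0), (x=3, y=0), (x=4, y=1), (x=5, y=2), (x=6, y=3), (x=5, y=4), (x=4, y=5), (x=1, y=6), (x=3, y=6), (x=0, y=7), (x=2, y=7)  <- goal reached here
One shortest path (5 moves): (x=1, y=3) -> (x=2, y=3) -> (x=2, y=4) -> (x=2, y=5) -> (x=2, y=6) -> (x=1, y=6)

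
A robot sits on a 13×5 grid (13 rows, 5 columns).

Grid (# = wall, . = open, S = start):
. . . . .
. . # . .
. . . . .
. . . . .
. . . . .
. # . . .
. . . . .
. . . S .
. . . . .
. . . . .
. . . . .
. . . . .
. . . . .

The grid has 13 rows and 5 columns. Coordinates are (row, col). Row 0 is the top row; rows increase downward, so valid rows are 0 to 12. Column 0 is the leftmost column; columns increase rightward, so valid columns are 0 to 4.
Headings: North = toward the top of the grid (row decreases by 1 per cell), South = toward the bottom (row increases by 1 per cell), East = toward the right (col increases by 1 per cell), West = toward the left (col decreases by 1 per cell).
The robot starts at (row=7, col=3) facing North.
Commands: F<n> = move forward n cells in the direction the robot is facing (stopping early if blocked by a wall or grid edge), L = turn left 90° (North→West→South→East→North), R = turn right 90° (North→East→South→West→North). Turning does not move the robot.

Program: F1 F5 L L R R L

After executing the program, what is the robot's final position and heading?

Answer: Final position: (row=1, col=3), facing West

Derivation:
Start: (row=7, col=3), facing North
  F1: move forward 1, now at (row=6, col=3)
  F5: move forward 5, now at (row=1, col=3)
  L: turn left, now facing West
  L: turn left, now facing South
  R: turn right, now facing West
  R: turn right, now facing North
  L: turn left, now facing West
Final: (row=1, col=3), facing West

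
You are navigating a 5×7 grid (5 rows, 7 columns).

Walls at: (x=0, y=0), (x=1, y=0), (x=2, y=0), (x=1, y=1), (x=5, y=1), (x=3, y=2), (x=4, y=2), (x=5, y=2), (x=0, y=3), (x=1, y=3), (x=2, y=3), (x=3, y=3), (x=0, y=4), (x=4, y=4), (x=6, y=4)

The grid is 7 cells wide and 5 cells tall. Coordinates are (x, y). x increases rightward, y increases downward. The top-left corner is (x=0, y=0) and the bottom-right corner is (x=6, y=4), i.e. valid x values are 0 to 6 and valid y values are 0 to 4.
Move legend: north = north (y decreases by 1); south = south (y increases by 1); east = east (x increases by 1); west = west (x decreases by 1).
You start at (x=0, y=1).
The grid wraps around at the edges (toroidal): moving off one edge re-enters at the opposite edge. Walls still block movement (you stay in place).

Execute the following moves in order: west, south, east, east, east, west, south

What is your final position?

Start: (x=0, y=1)
  west (west): (x=0, y=1) -> (x=6, y=1)
  south (south): (x=6, y=1) -> (x=6, y=2)
  east (east): (x=6, y=2) -> (x=0, y=2)
  east (east): (x=0, y=2) -> (x=1, y=2)
  east (east): (x=1, y=2) -> (x=2, y=2)
  west (west): (x=2, y=2) -> (x=1, y=2)
  south (south): blocked, stay at (x=1, y=2)
Final: (x=1, y=2)

Answer: Final position: (x=1, y=2)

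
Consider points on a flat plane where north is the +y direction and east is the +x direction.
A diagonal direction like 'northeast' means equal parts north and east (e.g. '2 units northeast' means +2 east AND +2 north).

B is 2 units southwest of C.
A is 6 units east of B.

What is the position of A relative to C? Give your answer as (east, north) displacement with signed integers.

Answer: A is at (east=4, north=-2) relative to C.

Derivation:
Place C at the origin (east=0, north=0).
  B is 2 units southwest of C: delta (east=-2, north=-2); B at (east=-2, north=-2).
  A is 6 units east of B: delta (east=+6, north=+0); A at (east=4, north=-2).
Therefore A relative to C: (east=4, north=-2).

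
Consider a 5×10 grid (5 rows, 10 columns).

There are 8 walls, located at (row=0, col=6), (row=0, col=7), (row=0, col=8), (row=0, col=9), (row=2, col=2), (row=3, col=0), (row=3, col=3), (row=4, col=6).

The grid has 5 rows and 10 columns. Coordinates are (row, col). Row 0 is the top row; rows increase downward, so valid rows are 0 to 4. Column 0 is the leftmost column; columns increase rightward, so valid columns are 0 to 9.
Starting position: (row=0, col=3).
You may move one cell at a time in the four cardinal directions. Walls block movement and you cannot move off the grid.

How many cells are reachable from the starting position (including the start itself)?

Answer: Reachable cells: 42

Derivation:
BFS flood-fill from (row=0, col=3):
  Distance 0: (row=0, col=3)
  Distance 1: (row=0, col=2), (row=0, col=4), (row=1, col=3)
  Distance 2: (row=0, col=1), (row=0, col=5), (row=1, col=2), (row=1, col=4), (row=2, col=3)
  Distance 3: (row=0, col=0), (row=1, col=1), (row=1, col=5), (row=2, col=4)
  Distance 4: (row=1, col=0), (row=1, col=6), (row=2, col=1), (row=2, col=5), (row=3, col=4)
  Distance 5: (row=1, col=7), (row=2, col=0), (row=2, col=6), (row=3, col=1), (row=3, col=5), (row=4, col=4)
  Distance 6: (row=1, col=8), (row=2, col=7), (row=3, col=2), (row=3, col=6), (row=4, col=1), (row=4, col=3), (row=4, col=5)
  Distance 7: (row=1, col=9), (row=2, col=8), (row=3, col=7), (row=4, col=0), (row=4, col=2)
  Distance 8: (row=2, col=9), (row=3, col=8), (row=4, col=7)
  Distance 9: (row=3, col=9), (row=4, col=8)
  Distance 10: (row=4, col=9)
Total reachable: 42 (grid has 42 open cells total)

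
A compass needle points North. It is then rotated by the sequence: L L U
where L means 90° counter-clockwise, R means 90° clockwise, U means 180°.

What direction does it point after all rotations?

Answer: Final heading: North

Derivation:
Start: North
  L (left (90° counter-clockwise)) -> West
  L (left (90° counter-clockwise)) -> South
  U (U-turn (180°)) -> North
Final: North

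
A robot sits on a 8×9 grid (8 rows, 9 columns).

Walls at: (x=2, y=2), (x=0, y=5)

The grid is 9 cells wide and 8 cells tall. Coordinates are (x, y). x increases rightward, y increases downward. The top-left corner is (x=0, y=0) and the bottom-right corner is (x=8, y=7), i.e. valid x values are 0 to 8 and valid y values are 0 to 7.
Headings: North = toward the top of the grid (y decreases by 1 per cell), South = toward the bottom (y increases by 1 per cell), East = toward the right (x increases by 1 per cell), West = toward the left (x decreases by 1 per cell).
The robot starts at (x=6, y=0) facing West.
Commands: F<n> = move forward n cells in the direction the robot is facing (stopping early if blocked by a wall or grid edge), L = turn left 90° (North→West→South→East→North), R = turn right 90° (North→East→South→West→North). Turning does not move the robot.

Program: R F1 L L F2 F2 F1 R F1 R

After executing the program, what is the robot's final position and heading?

Start: (x=6, y=0), facing West
  R: turn right, now facing North
  F1: move forward 0/1 (blocked), now at (x=6, y=0)
  L: turn left, now facing West
  L: turn left, now facing South
  F2: move forward 2, now at (x=6, y=2)
  F2: move forward 2, now at (x=6, y=4)
  F1: move forward 1, now at (x=6, y=5)
  R: turn right, now facing West
  F1: move forward 1, now at (x=5, y=5)
  R: turn right, now facing North
Final: (x=5, y=5), facing North

Answer: Final position: (x=5, y=5), facing North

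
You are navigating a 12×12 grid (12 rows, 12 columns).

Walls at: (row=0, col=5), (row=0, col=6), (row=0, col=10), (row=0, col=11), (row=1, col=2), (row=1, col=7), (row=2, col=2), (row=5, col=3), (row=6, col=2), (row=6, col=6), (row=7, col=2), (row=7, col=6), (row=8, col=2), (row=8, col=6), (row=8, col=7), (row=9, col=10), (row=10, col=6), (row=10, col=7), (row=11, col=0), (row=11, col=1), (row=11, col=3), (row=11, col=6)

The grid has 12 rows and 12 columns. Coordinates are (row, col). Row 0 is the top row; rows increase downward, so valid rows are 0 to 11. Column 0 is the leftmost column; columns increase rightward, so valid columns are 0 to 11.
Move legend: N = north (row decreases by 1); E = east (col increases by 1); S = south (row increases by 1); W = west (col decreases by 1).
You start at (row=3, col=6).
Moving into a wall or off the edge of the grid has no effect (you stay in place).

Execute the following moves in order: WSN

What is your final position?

Start: (row=3, col=6)
  W (west): (row=3, col=6) -> (row=3, col=5)
  S (south): (row=3, col=5) -> (row=4, col=5)
  N (north): (row=4, col=5) -> (row=3, col=5)
Final: (row=3, col=5)

Answer: Final position: (row=3, col=5)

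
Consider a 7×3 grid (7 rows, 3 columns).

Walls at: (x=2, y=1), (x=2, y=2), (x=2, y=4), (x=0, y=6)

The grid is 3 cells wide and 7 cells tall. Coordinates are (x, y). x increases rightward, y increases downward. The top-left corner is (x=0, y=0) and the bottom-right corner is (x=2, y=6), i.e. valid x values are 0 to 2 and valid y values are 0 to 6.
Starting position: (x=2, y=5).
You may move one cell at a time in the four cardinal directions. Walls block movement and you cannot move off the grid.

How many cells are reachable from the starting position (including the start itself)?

Answer: Reachable cells: 17

Derivation:
BFS flood-fill from (x=2, y=5):
  Distance 0: (x=2, y=5)
  Distance 1: (x=1, y=5), (x=2, y=6)
  Distance 2: (x=1, y=4), (x=0, y=5), (x=1, y=6)
  Distance 3: (x=1, y=3), (x=0, y=4)
  Distance 4: (x=1, y=2), (x=0, y=3), (x=2, y=3)
  Distance 5: (x=1, y=1), (x=0, y=2)
  Distance 6: (x=1, y=0), (x=0, y=1)
  Distance 7: (x=0, y=0), (x=2, y=0)
Total reachable: 17 (grid has 17 open cells total)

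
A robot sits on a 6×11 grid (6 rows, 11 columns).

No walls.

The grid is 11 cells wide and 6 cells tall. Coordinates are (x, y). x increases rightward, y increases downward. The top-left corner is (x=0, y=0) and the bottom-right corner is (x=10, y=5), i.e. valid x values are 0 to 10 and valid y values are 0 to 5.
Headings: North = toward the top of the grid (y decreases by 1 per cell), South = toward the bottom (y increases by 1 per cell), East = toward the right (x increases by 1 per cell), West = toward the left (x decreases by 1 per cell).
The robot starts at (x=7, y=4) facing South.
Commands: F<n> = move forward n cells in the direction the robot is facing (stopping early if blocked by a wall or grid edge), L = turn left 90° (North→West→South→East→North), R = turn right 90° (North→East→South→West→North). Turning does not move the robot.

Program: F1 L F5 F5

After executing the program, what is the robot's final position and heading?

Start: (x=7, y=4), facing South
  F1: move forward 1, now at (x=7, y=5)
  L: turn left, now facing East
  F5: move forward 3/5 (blocked), now at (x=10, y=5)
  F5: move forward 0/5 (blocked), now at (x=10, y=5)
Final: (x=10, y=5), facing East

Answer: Final position: (x=10, y=5), facing East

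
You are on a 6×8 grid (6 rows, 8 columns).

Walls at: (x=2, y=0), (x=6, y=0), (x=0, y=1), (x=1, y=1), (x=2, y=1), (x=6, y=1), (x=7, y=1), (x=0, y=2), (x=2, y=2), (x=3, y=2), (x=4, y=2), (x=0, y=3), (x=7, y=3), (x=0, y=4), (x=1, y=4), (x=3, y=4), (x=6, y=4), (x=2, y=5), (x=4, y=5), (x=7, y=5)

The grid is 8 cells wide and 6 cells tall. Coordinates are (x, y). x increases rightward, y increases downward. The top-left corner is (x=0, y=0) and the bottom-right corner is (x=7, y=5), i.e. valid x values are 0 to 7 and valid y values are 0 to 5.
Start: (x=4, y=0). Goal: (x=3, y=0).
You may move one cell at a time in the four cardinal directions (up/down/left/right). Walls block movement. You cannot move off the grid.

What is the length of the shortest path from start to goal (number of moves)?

BFS from (x=4, y=0) until reaching (x=3, y=0):
  Distance 0: (x=4, y=0)
  Distance 1: (x=3, y=0), (x=5, y=0), (x=4, y=1)  <- goal reached here
One shortest path (1 moves): (x=4, y=0) -> (x=3, y=0)

Answer: Shortest path length: 1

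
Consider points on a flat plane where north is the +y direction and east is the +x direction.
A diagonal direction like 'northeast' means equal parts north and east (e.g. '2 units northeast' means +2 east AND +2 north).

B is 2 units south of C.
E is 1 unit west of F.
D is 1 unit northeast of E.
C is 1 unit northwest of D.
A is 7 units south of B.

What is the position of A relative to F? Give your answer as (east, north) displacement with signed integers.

Place F at the origin (east=0, north=0).
  E is 1 unit west of F: delta (east=-1, north=+0); E at (east=-1, north=0).
  D is 1 unit northeast of E: delta (east=+1, north=+1); D at (east=0, north=1).
  C is 1 unit northwest of D: delta (east=-1, north=+1); C at (east=-1, north=2).
  B is 2 units south of C: delta (east=+0, north=-2); B at (east=-1, north=0).
  A is 7 units south of B: delta (east=+0, north=-7); A at (east=-1, north=-7).
Therefore A relative to F: (east=-1, north=-7).

Answer: A is at (east=-1, north=-7) relative to F.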